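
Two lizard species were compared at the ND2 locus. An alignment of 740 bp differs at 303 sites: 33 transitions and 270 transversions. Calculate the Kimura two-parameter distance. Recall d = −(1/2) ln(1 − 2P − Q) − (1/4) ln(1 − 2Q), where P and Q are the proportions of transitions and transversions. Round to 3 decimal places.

0.630

P = 33/740 ≈ 0.044595 and Q = 270/740 ≈ 0.364865.
Under the Kimura two-parameter model, d = −½ ln(1 − 2P − Q) − ¼ ln(1 − 2Q).
1 − 2P − Q = 0.545945, giving −½ ln(0.545945) = 0.302619.
1 − 2Q = 0.27027, giving −¼ ln(0.27027) = 0.327083.
d = 0.302619 + 0.327083 = 0.629702.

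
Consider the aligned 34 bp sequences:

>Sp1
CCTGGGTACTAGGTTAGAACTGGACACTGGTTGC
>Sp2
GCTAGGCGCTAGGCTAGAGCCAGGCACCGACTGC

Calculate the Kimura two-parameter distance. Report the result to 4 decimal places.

0.5794

Of 34 sites, 11 differences are transitions and 1 are transversions, so P = 11/34 ≈ 0.323529 and Q = 1/34 ≈ 0.029412.
Under the Kimura two-parameter model, d = −½ ln(1 − 2P − Q) − ¼ ln(1 − 2Q).
1 − 2P − Q = 0.32353, giving −½ ln(0.32353) = 0.564232.
1 − 2Q = 0.941176, giving −¼ ln(0.941176) = 0.015156.
d = 0.564232 + 0.015156 = 0.579388.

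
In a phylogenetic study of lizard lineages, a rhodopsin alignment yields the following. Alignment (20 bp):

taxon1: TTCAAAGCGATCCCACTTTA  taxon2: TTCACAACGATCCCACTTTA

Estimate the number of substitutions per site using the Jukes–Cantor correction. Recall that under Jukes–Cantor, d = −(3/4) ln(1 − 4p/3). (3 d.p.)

0.107

The sequences differ at 2 of 20 sites (5, 7), so p = 2/20 = 0.1.
d = −(3/4) ln(1 − 4p/3) = −0.75 ln(1 − 0.133333) = −0.75 ln(0.866667)
  = −0.75 × (-0.143100) = 0.107325 substitutions/site.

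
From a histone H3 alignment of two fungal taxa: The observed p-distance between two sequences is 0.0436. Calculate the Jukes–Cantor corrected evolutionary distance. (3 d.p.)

0.045

d = −(3/4) ln(1 − 4p/3) = −0.75 ln(1 − 0.058133) = −0.75 ln(0.941867)
  = −0.75 × (-0.059891) = 0.044918 substitutions/site.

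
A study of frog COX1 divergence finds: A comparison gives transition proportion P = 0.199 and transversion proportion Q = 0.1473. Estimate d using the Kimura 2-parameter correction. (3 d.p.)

0.481

Under the Kimura two-parameter model, d = −½ ln(1 − 2P − Q) − ¼ ln(1 − 2Q).
1 − 2P − Q = 0.4547, giving −½ ln(0.4547) = 0.394059.
1 − 2Q = 0.7054, giving −¼ ln(0.7054) = 0.087248.
d = 0.394059 + 0.087248 = 0.481307.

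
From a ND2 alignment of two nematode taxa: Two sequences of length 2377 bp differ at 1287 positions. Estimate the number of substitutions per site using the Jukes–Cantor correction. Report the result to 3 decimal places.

p = 1287/2377 ≈ 0.541439.
d = −(3/4) ln(1 − 4p/3) = −0.75 ln(1 − 0.721919) = −0.75 ln(0.278081)
  = −0.75 × (-1.279843) = 0.959882 substitutions/site.

0.960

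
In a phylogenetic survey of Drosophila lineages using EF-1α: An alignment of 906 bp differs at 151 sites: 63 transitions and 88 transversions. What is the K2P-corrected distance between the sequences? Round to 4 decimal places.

0.1887

P = 63/906 ≈ 0.069536 and Q = 88/906 ≈ 0.09713.
Under the Kimura two-parameter model, d = −½ ln(1 − 2P − Q) − ¼ ln(1 − 2Q).
1 − 2P − Q = 0.763798, giving −½ ln(0.763798) = 0.134726.
1 − 2Q = 0.80574, giving −¼ ln(0.80574) = 0.053999.
d = 0.134726 + 0.053999 = 0.188725.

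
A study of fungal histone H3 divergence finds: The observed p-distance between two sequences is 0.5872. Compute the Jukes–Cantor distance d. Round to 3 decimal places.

d = −(3/4) ln(1 − 4p/3) = −0.75 ln(1 − 0.782933) = −0.75 ln(0.217067)
  = −0.75 × (-1.527549) = 1.145662 substitutions/site.

1.146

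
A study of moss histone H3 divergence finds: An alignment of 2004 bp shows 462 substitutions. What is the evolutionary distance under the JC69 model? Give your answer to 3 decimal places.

p = 462/2004 ≈ 0.230539.
d = −(3/4) ln(1 − 4p/3) = −0.75 ln(1 − 0.307385) = −0.75 ln(0.692615)
  = −0.75 × (-0.367281) = 0.275461 substitutions/site.

0.275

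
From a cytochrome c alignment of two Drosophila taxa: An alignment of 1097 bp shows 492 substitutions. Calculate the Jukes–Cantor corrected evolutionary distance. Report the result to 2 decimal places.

p = 492/1097 ≈ 0.448496.
d = −(3/4) ln(1 − 4p/3) = −0.75 ln(1 − 0.597995) = −0.75 ln(0.402005)
  = −0.75 × (-0.911291) = 0.683468 substitutions/site.

0.68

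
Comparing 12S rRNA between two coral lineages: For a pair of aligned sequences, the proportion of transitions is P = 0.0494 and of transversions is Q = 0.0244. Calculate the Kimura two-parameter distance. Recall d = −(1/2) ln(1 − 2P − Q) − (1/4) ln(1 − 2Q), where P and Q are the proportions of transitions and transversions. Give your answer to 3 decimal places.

Under the Kimura two-parameter model, d = −½ ln(1 − 2P − Q) − ¼ ln(1 − 2Q).
1 − 2P − Q = 0.8768, giving −½ ln(0.8768) = 0.065738.
1 − 2Q = 0.9512, giving −¼ ln(0.9512) = 0.012508.
d = 0.065738 + 0.012508 = 0.078246.

0.078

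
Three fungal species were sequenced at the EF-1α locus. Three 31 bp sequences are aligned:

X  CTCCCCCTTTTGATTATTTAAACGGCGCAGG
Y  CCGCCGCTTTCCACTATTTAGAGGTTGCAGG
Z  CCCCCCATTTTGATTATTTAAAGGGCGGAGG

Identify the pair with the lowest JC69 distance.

X and Z

X–Y: 10/31 differ, p = 0.323, d = 0.422.
X–Z: 4/31 differ, p = 0.129, d = 0.142.
Y–Z: 10/31 differ, p = 0.323, d = 0.422.
The smallest distance is between X and Z.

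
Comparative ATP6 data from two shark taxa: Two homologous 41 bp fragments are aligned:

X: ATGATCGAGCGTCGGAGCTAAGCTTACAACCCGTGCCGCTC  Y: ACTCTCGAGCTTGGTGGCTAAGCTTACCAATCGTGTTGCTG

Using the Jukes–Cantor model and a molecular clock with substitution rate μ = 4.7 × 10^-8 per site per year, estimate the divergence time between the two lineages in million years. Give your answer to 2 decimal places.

The sequences differ at 13 of 41 sites, so p = 13/41 ≈ 0.317073.
d = −(3/4) ln(1 − 4p/3) = −0.75 ln(1 − 0.422764) = −0.75 ln(0.577236)
  = −0.75 × (-0.549504) = 0.412128 substitutions/site.
Under a molecular clock d = 2μt, so t = d/(2μ) = 0.412128 / (2 × 4.7 × 10^-8) = 4.38 million years.

4.38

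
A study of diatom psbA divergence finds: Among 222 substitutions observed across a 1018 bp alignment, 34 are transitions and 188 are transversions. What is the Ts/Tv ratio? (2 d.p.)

0.18

R = 34/188 = 0.180851… ≈ 0.18 (to 2 d.p.).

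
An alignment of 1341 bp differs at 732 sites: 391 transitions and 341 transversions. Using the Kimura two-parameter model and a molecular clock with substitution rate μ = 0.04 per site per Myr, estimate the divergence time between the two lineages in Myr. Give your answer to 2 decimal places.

13.57

P = 391/1341 ≈ 0.291573 and Q = 341/1341 ≈ 0.254288.
Under the Kimura two-parameter model, d = −½ ln(1 − 2P − Q) − ¼ ln(1 − 2Q).
1 − 2P − Q = 0.162566, giving −½ ln(0.162566) = 0.908336.
1 − 2Q = 0.491424, giving −¼ ln(0.491424) = 0.177612.
d = 0.908336 + 0.177612 = 1.085948.
Under a molecular clock d = 2μt, so t = d/(2μ) = 1.085948 / (2 × 0.04) = 13.57 Myr.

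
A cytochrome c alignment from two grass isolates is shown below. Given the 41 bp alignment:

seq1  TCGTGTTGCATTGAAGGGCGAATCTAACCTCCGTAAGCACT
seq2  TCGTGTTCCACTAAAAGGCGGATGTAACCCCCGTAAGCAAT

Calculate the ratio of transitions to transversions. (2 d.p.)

1.67

Transitions are A↔G and C↔T; transversions are all other mismatches.
Transitions: 5. Transversions: 3.
R = 5/3 = 1.666666… ≈ 1.67 (to 2 d.p.).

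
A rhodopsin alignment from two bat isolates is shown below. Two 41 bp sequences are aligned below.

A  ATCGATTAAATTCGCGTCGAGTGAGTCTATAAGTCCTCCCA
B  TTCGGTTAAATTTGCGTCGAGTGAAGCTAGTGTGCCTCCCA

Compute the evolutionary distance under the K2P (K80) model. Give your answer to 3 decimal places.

Of 41 sites, 4 differences are transitions and 6 are transversions, so P = 4/41 ≈ 0.097561 and Q = 6/41 ≈ 0.146341.
Under the Kimura two-parameter model, d = −½ ln(1 − 2P − Q) − ¼ ln(1 − 2Q).
1 − 2P − Q = 0.658537, giving −½ ln(0.658537) = 0.208867.
1 − 2Q = 0.707318, giving −¼ ln(0.707318) = 0.086569.
d = 0.208867 + 0.086569 = 0.295436.

0.295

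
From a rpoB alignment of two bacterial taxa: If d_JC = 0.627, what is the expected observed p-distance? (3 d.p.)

p = (3/4)(1 − e^(−4d/3)) = 0.75 × (1 − e^(-0.836)) = 0.75 × (1 − 0.433441) = 0.424919.

0.425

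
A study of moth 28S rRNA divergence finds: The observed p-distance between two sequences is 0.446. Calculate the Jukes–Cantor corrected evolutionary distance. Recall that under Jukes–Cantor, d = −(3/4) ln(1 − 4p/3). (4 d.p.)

0.6773

d = −(3/4) ln(1 − 4p/3) = −0.75 ln(1 − 0.594667) = −0.75 ln(0.405333)
  = −0.75 × (-0.903046) = 0.677285 substitutions/site.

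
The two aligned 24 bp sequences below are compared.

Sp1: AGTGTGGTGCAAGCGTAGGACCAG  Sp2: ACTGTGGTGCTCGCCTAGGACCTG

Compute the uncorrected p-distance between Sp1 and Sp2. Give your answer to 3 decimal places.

The sequences differ at 5 of 24 positions (sites 2, 11, 12, 15, 23).
p = 5/24 = 0.208333… ≈ 0.208 (to 3 d.p.).

0.208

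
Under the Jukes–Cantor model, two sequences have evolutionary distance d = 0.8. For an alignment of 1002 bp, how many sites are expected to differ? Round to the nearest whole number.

Invert JC69: p = (3/4)(1 − e^(−4d/3)) = 0.75 × (1 − e^(-1.066667)) = 0.75 × (1 − 0.344154) = 0.491885.
Expected differing sites = pL ≈ 0.491885 × 1002 = 492.86877 ≈ 493.

493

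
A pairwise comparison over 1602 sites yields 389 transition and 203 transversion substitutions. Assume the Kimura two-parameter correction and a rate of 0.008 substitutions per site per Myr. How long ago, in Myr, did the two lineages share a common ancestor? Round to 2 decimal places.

34.18

P = 389/1602 ≈ 0.242821 and Q = 203/1602 ≈ 0.126717.
Under the Kimura two-parameter model, d = −½ ln(1 − 2P − Q) − ¼ ln(1 − 2Q).
1 − 2P − Q = 0.387641, giving −½ ln(0.387641) = 0.473838.
1 − 2Q = 0.746566, giving −¼ ln(0.746566) = 0.073068.
d = 0.473838 + 0.073068 = 0.546906.
Under a molecular clock d = 2μt, so t = d/(2μ) = 0.546906 / (2 × 0.008) = 34.18 Myr.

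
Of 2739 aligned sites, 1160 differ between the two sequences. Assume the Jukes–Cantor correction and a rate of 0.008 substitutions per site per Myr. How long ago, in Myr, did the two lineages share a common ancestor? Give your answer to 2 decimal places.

p = 1160/2739 ≈ 0.423512.
d = −(3/4) ln(1 − 4p/3) = −0.75 ln(1 − 0.564683) = −0.75 ln(0.435317)
  = −0.75 × (-0.831681) = 0.623761 substitutions/site.
Under a molecular clock d = 2μt, so t = d/(2μ) = 0.623761 / (2 × 0.008) = 38.99 Myr.

38.99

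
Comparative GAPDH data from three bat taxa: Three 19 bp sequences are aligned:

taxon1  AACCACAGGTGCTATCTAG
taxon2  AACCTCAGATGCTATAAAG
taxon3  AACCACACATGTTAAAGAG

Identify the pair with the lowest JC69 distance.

taxon1–taxon2: 4/19 differ, p = 0.211, d = 0.247.
taxon1–taxon3: 6/19 differ, p = 0.316, d = 0.410.
taxon2–taxon3: 5/19 differ, p = 0.263, d = 0.324.
The smallest distance is between taxon1 and taxon2.

taxon1 and taxon2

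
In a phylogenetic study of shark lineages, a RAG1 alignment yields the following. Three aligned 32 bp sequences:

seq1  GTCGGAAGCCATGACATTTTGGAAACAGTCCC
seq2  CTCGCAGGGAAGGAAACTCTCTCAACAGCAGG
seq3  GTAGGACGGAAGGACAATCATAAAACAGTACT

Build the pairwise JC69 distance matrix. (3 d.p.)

d(seq1,seq2) = 0.824, d(seq1,seq3) = 0.520, d(seq2,seq3) = 0.585

seq1–seq2: 16/32 sites differ → p = 0.5, d = −0.75 ln(1 − 0.666667) = 0.823960 ≈ 0.824.
seq1–seq3: 12/32 sites differ → p = 0.375, d = −0.75 ln(1 − 0.5) = 0.519860 ≈ 0.520.
seq2–seq3: 13/32 sites differ → p = 0.40625, d = −0.75 ln(1 − 0.541667) = 0.585119 ≈ 0.585.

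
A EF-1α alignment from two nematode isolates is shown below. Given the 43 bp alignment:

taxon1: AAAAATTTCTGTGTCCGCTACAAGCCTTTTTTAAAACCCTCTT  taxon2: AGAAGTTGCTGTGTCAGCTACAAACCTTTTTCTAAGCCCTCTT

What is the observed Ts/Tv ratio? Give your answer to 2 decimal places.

Transitions are A↔G and C↔T; transversions are all other mismatches.
Transitions: 5. Transversions: 3.
R = 5/3 = 1.666666… ≈ 1.67 (to 2 d.p.).

1.67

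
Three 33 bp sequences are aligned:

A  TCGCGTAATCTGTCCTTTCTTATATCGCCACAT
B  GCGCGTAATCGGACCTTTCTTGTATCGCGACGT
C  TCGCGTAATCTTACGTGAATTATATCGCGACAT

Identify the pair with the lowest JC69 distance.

A and B

A–B: 6/33 differ, p = 0.182, d = 0.208.
A–C: 7/33 differ, p = 0.212, d = 0.249.
B–C: 9/33 differ, p = 0.273, d = 0.339.
The smallest distance is between A and B.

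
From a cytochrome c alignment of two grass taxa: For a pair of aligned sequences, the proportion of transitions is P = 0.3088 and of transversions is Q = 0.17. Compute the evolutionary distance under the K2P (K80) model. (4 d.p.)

0.8785

Under the Kimura two-parameter model, d = −½ ln(1 − 2P − Q) − ¼ ln(1 − 2Q).
1 − 2P − Q = 0.2124, giving −½ ln(0.2124) = 0.774642.
1 − 2Q = 0.66, giving −¼ ln(0.66) = 0.103879.
d = 0.774642 + 0.103879 = 0.878521.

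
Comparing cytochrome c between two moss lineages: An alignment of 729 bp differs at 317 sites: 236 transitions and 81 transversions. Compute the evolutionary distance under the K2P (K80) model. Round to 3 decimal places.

0.773

P = 236/729 ≈ 0.323731 and Q = 81/729 ≈ 0.111111.
Under the Kimura two-parameter model, d = −½ ln(1 − 2P − Q) − ¼ ln(1 − 2Q).
1 − 2P − Q = 0.241427, giving −½ ln(0.241427) = 0.710594.
1 − 2Q = 0.777778, giving −¼ ln(0.777778) = 0.062829.
d = 0.710594 + 0.062829 = 0.773423.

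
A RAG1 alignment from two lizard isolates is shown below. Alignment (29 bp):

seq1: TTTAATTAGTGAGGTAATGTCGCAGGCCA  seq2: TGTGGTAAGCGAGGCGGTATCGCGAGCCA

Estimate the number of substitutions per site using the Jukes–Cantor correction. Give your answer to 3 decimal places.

The sequences differ at 11 of 29 sites, so p = 11/29 ≈ 0.37931.
d = −(3/4) ln(1 − 4p/3) = −0.75 ln(1 − 0.505747) = −0.75 ln(0.494253)
  = −0.75 × (-0.704708) = 0.528531 substitutions/site.

0.529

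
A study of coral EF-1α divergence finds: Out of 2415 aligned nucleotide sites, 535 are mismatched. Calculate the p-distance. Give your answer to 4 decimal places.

0.2215

p = 535/2415 = 0.221532… ≈ 0.2215 (to 4 d.p.).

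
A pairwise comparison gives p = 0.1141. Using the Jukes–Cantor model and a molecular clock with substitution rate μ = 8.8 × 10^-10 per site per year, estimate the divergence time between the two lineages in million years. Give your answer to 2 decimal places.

d = −(3/4) ln(1 − 4p/3) = −0.75 ln(1 − 0.152133) = −0.75 ln(0.847867)
  = −0.75 × (-0.165031) = 0.123773 substitutions/site.
Under a molecular clock d = 2μt, so t = d/(2μ) = 0.123773 / (2 × 8.8 × 10^-10) = 70.33 million years.

70.33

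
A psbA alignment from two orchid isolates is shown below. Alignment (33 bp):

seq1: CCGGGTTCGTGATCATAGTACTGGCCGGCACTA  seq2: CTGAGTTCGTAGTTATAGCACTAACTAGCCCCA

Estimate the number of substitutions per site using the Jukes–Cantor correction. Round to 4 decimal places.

The sequences differ at 12 of 33 sites, so p = 12/33 ≈ 0.363636.
d = −(3/4) ln(1 − 4p/3) = −0.75 ln(1 − 0.484848) = −0.75 ln(0.515152)
  = −0.75 × (-0.663293) = 0.497470 substitutions/site.

0.4975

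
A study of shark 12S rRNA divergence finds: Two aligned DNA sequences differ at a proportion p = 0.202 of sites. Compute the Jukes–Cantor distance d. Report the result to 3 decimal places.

d = −(3/4) ln(1 − 4p/3) = −0.75 ln(1 − 0.269333) = −0.75 ln(0.730667)
  = −0.75 × (-0.313797) = 0.235348 substitutions/site.

0.235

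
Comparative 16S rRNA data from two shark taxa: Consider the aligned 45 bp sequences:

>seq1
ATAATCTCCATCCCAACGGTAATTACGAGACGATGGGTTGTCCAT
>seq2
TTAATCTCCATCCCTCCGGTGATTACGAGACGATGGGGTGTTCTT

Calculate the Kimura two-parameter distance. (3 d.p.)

0.174

Of 45 sites, 2 differences are transitions and 5 are transversions, so P = 2/45 ≈ 0.044444 and Q = 5/45 ≈ 0.111111.
Under the Kimura two-parameter model, d = −½ ln(1 − 2P − Q) − ¼ ln(1 − 2Q).
1 − 2P − Q = 0.800001, giving −½ ln(0.800001) = 0.111571.
1 − 2Q = 0.777778, giving −¼ ln(0.777778) = 0.062829.
d = 0.111571 + 0.062829 = 0.174400.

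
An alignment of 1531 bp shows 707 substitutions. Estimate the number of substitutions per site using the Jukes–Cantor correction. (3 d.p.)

p = 707/1531 ≈ 0.46179.
d = −(3/4) ln(1 − 4p/3) = −0.75 ln(1 − 0.61572) = −0.75 ln(0.38428)
  = −0.75 × (-0.956384) = 0.717288 substitutions/site.

0.717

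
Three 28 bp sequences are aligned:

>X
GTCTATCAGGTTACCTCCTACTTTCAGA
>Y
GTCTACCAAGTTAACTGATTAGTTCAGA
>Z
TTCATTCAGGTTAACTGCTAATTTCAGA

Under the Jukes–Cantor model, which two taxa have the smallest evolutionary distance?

X and Z

X–Y: 8/28 differ, p = 0.286, d = 0.360.
X–Z: 6/28 differ, p = 0.214, d = 0.252.
Y–Z: 8/28 differ, p = 0.286, d = 0.360.
The smallest distance is between X and Z.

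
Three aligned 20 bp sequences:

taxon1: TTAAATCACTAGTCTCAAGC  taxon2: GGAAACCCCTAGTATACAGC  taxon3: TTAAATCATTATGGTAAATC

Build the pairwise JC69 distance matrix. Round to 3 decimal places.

d(taxon1,taxon2) = 0.471, d(taxon1,taxon3) = 0.383, d(taxon2,taxon3) = 0.824

taxon1–taxon2: 7/20 sites differ → p = 0.35, d = −0.75 ln(1 − 0.466667) = 0.471457 ≈ 0.471.
taxon1–taxon3: 6/20 sites differ → p = 0.3, d = −0.75 ln(1 − 0.4) = 0.383119 ≈ 0.383.
taxon2–taxon3: 10/20 sites differ → p = 0.5, d = −0.75 ln(1 − 0.666667) = 0.823960 ≈ 0.824.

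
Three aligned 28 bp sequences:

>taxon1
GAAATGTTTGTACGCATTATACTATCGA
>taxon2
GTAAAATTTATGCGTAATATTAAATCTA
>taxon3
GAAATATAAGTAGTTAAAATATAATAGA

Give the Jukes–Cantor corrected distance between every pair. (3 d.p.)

d(taxon1,taxon2) = 0.556, d(taxon1,taxon3) = 0.556, d(taxon2,taxon3) = 0.724

taxon1–taxon2: 11/28 sites differ → p ≈ 0.392857, d = −0.75 ln(1 − 0.523809) = 0.556452 ≈ 0.556.
taxon1–taxon3: 11/28 sites differ → p ≈ 0.392857, d = −0.75 ln(1 − 0.523809) = 0.556452 ≈ 0.556.
taxon2–taxon3: 13/28 sites differ → p ≈ 0.464286, d = −0.75 ln(1 − 0.619048) = 0.723811 ≈ 0.724.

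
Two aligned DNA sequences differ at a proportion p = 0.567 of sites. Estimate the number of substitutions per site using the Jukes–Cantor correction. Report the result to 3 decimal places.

d = −(3/4) ln(1 − 4p/3) = −0.75 ln(1 − 0.756) = −0.75 ln(0.244)
  = −0.75 × (-1.410587) = 1.057940 substitutions/site.

1.058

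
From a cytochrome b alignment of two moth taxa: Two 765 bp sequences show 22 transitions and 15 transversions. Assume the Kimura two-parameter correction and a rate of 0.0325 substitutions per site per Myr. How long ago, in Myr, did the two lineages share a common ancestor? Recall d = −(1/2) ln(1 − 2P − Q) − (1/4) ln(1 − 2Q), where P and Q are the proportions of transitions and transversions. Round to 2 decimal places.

0.77

P = 22/765 ≈ 0.028758 and Q = 15/765 ≈ 0.019608.
Under the Kimura two-parameter model, d = −½ ln(1 − 2P − Q) − ¼ ln(1 − 2Q).
1 − 2P − Q = 0.922876, giving −½ ln(0.922876) = 0.040130.
1 − 2Q = 0.960784, giving −¼ ln(0.960784) = 0.010001.
d = 0.040130 + 0.010001 = 0.050131.
Under a molecular clock d = 2μt, so t = d/(2μ) = 0.050131 / (2 × 0.0325) = 0.77 Myr.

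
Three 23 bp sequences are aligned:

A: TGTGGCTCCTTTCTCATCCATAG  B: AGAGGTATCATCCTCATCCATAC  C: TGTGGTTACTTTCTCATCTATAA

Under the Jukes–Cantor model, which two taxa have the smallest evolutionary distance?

A and C

A–B: 8/23 differ, p = 0.348, d = 0.467.
A–C: 4/23 differ, p = 0.174, d = 0.198.
B–C: 8/23 differ, p = 0.348, d = 0.467.
The smallest distance is between A and C.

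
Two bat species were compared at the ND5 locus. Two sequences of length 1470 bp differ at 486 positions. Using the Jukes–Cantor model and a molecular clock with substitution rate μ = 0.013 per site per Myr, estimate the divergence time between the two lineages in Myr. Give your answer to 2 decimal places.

16.77

p = 486/1470 ≈ 0.330612.
d = −(3/4) ln(1 − 4p/3) = −0.75 ln(1 − 0.440816) = −0.75 ln(0.559184)
  = −0.75 × (-0.581277) = 0.435958 substitutions/site.
Under a molecular clock d = 2μt, so t = d/(2μ) = 0.435958 / (2 × 0.013) = 16.77 Myr.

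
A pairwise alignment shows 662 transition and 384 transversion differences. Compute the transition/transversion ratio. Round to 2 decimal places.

R = 662/384 = 1.723958… ≈ 1.72 (to 2 d.p.).

1.72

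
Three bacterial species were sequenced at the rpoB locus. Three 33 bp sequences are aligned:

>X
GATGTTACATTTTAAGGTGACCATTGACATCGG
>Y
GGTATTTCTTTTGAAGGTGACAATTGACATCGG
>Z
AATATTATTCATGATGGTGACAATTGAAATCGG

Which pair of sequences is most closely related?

X and Y

X–Y: 6/33 differ, p = 0.182, d = 0.208.
X–Z: 10/33 differ, p = 0.303, d = 0.388.
Y–Z: 8/33 differ, p = 0.242, d = 0.293.
The smallest distance is between X and Y.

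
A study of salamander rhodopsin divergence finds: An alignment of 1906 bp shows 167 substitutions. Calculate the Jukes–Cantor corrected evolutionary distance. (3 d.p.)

p = 167/1906 ≈ 0.087618.
d = −(3/4) ln(1 − 4p/3) = −0.75 ln(1 − 0.116824) = −0.75 ln(0.883176)
  = −0.75 × (-0.124231) = 0.093173 substitutions/site.

0.093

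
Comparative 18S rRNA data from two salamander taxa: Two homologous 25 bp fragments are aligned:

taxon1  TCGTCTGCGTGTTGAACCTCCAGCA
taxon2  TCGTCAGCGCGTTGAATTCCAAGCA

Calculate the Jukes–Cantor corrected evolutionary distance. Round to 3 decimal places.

The sequences differ at 6 of 25 sites (6, 10, 17, 18, 19, 21), so p = 6/25 = 0.24.
d = −(3/4) ln(1 − 4p/3) = −0.75 ln(1 − 0.32) = −0.75 ln(0.68)
  = −0.75 × (-0.385662) = 0.289247 substitutions/site.

0.289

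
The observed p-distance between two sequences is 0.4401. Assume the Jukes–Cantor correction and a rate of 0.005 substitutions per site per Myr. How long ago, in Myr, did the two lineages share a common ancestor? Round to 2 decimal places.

d = −(3/4) ln(1 − 4p/3) = −0.75 ln(1 − 0.5868) = −0.75 ln(0.4132)
  = −0.75 × (-0.883824) = 0.662868 substitutions/site.
Under a molecular clock d = 2μt, so t = d/(2μ) = 0.662868 / (2 × 0.005) = 66.29 Myr.

66.29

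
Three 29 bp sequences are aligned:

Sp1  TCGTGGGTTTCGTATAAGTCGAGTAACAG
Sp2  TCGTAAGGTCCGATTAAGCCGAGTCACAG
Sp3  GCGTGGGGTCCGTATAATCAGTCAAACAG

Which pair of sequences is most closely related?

Sp1–Sp2: 8/29 differ, p = 0.276, d = 0.344.
Sp1–Sp3: 9/29 differ, p = 0.310, d = 0.401.
Sp2–Sp3: 11/29 differ, p = 0.379, d = 0.529.
The smallest distance is between Sp1 and Sp2.

Sp1 and Sp2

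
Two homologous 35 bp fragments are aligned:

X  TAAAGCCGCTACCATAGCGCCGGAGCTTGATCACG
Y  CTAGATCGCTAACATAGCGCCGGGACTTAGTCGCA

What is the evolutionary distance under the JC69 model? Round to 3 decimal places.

The sequences differ at 12 of 35 sites, so p = 12/35 ≈ 0.342857.
d = −(3/4) ln(1 − 4p/3) = −0.75 ln(1 − 0.457143) = −0.75 ln(0.542857)
  = −0.75 × (-0.610909) = 0.458182 substitutions/site.

0.458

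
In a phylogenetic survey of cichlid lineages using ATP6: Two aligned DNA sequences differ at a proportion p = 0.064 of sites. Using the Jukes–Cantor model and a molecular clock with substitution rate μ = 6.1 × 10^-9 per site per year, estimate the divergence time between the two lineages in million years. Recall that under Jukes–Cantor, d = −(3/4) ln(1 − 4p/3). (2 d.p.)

d = −(3/4) ln(1 − 4p/3) = −0.75 ln(1 − 0.085333) = −0.75 ln(0.914667)
  = −0.75 × (-0.089195) = 0.066896 substitutions/site.
Under a molecular clock d = 2μt, so t = d/(2μ) = 0.066896 / (2 × 6.1 × 10^-9) = 5.48 million years.

5.48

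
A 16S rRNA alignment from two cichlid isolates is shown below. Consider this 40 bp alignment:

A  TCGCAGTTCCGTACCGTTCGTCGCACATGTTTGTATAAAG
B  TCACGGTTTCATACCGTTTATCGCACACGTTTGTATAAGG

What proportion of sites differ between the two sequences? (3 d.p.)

The sequences differ at 8 of 40 positions (sites 3, 5, 9, 11, 19, 20, 28, 39).
p = 8/40 = 0.200.

0.200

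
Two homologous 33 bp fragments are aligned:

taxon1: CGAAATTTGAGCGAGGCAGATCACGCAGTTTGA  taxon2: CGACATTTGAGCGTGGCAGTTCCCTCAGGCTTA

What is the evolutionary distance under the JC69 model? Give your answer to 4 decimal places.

The sequences differ at 8 of 33 sites (4, 14, 20, 23, 25, 29, 30, 32), so p = 8/33 ≈ 0.242424.
d = −(3/4) ln(1 − 4p/3) = −0.75 ln(1 − 0.323232) = −0.75 ln(0.676768)
  = −0.75 × (-0.390427) = 0.292820 substitutions/site.

0.2928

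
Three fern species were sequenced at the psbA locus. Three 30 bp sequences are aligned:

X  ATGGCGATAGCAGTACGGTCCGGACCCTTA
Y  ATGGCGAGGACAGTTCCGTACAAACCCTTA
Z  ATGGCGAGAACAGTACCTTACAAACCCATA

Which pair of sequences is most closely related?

Y and Z

X–Y: 8/30 differ, p = 0.267, d = 0.330.
X–Z: 8/30 differ, p = 0.267, d = 0.330.
Y–Z: 4/30 differ, p = 0.133, d = 0.147.
The smallest distance is between Y and Z.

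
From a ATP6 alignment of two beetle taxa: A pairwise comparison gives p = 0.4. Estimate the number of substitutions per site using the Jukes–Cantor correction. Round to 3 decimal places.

0.572

d = −(3/4) ln(1 − 4p/3) = −0.75 ln(1 − 0.533333) = −0.75 ln(0.466667)
  = −0.75 × (-0.762139) = 0.571604 substitutions/site.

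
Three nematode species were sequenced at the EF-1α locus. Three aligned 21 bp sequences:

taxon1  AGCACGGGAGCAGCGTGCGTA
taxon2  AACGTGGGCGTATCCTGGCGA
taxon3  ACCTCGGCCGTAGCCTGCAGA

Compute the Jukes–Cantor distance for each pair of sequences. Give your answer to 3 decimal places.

taxon1–taxon2: 10/21 sites differ → p ≈ 0.47619, d = −0.75 ln(1 − 0.63492) = 0.755729 ≈ 0.756.
taxon1–taxon3: 8/21 sites differ → p ≈ 0.380952, d = −0.75 ln(1 − 0.507936) = 0.531860 ≈ 0.532.
taxon2–taxon3: 7/21 sites differ → p ≈ 0.333333, d = −0.75 ln(1 − 0.444444) = 0.440839 ≈ 0.441.

d(taxon1,taxon2) = 0.756, d(taxon1,taxon3) = 0.532, d(taxon2,taxon3) = 0.441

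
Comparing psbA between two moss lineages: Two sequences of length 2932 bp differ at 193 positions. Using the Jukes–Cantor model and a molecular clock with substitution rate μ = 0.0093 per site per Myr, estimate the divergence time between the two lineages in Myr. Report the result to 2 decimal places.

p = 193/2932 ≈ 0.065825.
d = −(3/4) ln(1 − 4p/3) = −0.75 ln(1 − 0.087767) = −0.75 ln(0.912233)
  = −0.75 × (-0.091860) = 0.068895 substitutions/site.
Under a molecular clock d = 2μt, so t = d/(2μ) = 0.068895 / (2 × 0.0093) = 3.70 Myr.

3.70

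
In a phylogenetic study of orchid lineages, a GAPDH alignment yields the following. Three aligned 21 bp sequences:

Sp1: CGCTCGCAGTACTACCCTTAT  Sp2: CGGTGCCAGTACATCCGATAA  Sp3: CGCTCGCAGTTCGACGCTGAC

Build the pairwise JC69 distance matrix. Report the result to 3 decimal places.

Sp1–Sp2: 8/21 sites differ → p ≈ 0.380952, d = −0.75 ln(1 − 0.507936) = 0.531860 ≈ 0.532.
Sp1–Sp3: 5/21 sites differ → p ≈ 0.238095, d = −0.75 ln(1 − 0.31746) = 0.286451 ≈ 0.286.
Sp2–Sp3: 11/21 sites differ → p ≈ 0.52381, d = −0.75 ln(1 − 0.698413) = 0.899023 ≈ 0.899.

d(Sp1,Sp2) = 0.532, d(Sp1,Sp3) = 0.286, d(Sp2,Sp3) = 0.899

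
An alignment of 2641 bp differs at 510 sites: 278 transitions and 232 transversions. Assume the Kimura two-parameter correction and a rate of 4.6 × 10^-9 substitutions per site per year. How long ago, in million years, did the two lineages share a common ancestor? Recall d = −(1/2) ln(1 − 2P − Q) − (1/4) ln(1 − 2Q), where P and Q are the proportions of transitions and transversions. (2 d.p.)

P = 278/2641 ≈ 0.105263 and Q = 232/2641 ≈ 0.087846.
Under the Kimura two-parameter model, d = −½ ln(1 − 2P − Q) − ¼ ln(1 − 2Q).
1 − 2P − Q = 0.701628, giving −½ ln(0.701628) = 0.177176.
1 − 2Q = 0.824308, giving −¼ ln(0.824308) = 0.048303.
d = 0.177176 + 0.048303 = 0.225479.
Under a molecular clock d = 2μt, so t = d/(2μ) = 0.225479 / (2 × 4.6 × 10^-9) = 24.51 million years.

24.51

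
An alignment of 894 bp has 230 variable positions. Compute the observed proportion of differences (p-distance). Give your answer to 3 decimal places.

0.257

p = 230/894 = 0.257270… ≈ 0.257 (to 3 d.p.).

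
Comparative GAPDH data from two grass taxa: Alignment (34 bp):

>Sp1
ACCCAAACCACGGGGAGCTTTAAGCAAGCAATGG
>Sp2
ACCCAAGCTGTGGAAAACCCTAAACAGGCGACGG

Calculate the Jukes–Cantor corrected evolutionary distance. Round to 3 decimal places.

0.535

The sequences differ at 13 of 34 sites, so p = 13/34 ≈ 0.382353.
d = −(3/4) ln(1 − 4p/3) = −0.75 ln(1 − 0.509804) = −0.75 ln(0.490196)
  = −0.75 × (-0.712950) = 0.534713 substitutions/site.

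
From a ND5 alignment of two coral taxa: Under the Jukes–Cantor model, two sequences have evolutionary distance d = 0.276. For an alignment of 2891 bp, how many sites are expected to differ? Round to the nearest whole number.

Invert JC69: p = (3/4)(1 − e^(−4d/3)) = 0.75 × (1 − e^(-0.368)) = 0.75 × (1 − 0.692117) = 0.230912.
Expected differing sites = pL ≈ 0.230912 × 2891 = 667.566592 ≈ 668.

668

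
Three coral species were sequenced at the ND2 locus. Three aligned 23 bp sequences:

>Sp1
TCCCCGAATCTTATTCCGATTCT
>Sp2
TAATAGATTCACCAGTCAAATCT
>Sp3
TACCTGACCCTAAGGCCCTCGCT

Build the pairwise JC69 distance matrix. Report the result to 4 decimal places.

d(Sp1,Sp2) = 1.0507, d(Sp1,Sp3) = 0.7614, d(Sp2,Sp3) = 1.2519

Sp1–Sp2: 13/23 sites differ → p ≈ 0.565217, d = −0.75 ln(1 − 0.753623) = 1.050669 ≈ 1.0507.
Sp1–Sp3: 11/23 sites differ → p ≈ 0.478261, d = −0.75 ln(1 − 0.637681) = 0.761423 ≈ 0.7614.
Sp2–Sp3: 14/23 sites differ → p ≈ 0.608696, d = −0.75 ln(1 − 0.811595) = 1.251871 ≈ 1.2519.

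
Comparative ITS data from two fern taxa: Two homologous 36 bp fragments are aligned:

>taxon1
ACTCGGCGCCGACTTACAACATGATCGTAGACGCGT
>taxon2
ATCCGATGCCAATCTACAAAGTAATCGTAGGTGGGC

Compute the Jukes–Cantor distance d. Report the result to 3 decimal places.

0.548

The sequences differ at 14 of 36 sites, so p = 14/36 ≈ 0.388889.
d = −(3/4) ln(1 − 4p/3) = −0.75 ln(1 − 0.518519) = −0.75 ln(0.481481)
  = −0.75 × (-0.730889) = 0.548167 substitutions/site.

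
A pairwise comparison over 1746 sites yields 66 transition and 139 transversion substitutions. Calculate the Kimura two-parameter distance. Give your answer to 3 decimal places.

0.128

P = 66/1746 ≈ 0.037801 and Q = 139/1746 ≈ 0.079611.
Under the Kimura two-parameter model, d = −½ ln(1 − 2P − Q) − ¼ ln(1 − 2Q).
1 − 2P − Q = 0.844787, giving −½ ln(0.844787) = 0.084335.
1 − 2Q = 0.840778, giving −¼ ln(0.840778) = 0.043357.
d = 0.084335 + 0.043357 = 0.127692.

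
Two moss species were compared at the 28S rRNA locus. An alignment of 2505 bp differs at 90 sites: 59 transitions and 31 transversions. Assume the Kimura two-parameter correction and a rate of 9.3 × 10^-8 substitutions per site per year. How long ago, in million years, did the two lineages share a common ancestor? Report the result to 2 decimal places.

0.20

P = 59/2505 ≈ 0.023553 and Q = 31/2505 ≈ 0.012375.
Under the Kimura two-parameter model, d = −½ ln(1 − 2P − Q) − ¼ ln(1 − 2Q).
1 − 2P − Q = 0.940519, giving −½ ln(0.940519) = 0.030662.
1 − 2Q = 0.97525, giving −¼ ln(0.97525) = 0.006265.
d = 0.030662 + 0.006265 = 0.036927.
Under a molecular clock d = 2μt, so t = d/(2μ) = 0.036927 / (2 × 9.3 × 10^-8) = 0.20 million years.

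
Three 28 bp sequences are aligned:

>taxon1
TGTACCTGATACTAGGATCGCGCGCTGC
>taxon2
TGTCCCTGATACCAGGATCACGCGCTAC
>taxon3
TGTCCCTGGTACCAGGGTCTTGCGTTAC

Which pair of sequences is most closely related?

taxon1–taxon2: 4/28 differ, p = 0.143, d = 0.158.
taxon1–taxon3: 8/28 differ, p = 0.286, d = 0.360.
taxon2–taxon3: 5/28 differ, p = 0.179, d = 0.204.
The smallest distance is between taxon1 and taxon2.

taxon1 and taxon2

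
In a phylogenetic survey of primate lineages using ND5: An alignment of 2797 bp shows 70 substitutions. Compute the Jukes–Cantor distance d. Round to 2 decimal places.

0.03

p = 70/2797 ≈ 0.025027.
d = −(3/4) ln(1 − 4p/3) = −0.75 ln(1 − 0.033369) = −0.75 ln(0.966631)
  = −0.75 × (-0.033938) = 0.025454 substitutions/site.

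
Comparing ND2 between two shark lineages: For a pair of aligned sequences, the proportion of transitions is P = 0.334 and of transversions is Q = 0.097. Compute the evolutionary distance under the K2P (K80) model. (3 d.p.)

0.778

Under the Kimura two-parameter model, d = −½ ln(1 − 2P − Q) − ¼ ln(1 − 2Q).
1 − 2P − Q = 0.235, giving −½ ln(0.235) = 0.724085.
1 − 2Q = 0.806, giving −¼ ln(0.806) = 0.053918.
d = 0.724085 + 0.053918 = 0.778003.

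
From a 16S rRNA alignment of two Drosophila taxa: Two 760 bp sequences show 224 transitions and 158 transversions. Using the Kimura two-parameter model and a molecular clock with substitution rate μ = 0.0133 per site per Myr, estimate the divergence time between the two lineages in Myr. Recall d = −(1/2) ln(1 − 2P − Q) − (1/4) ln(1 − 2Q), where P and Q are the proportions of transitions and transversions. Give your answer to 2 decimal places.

35.06

P = 224/760 ≈ 0.294737 and Q = 158/760 ≈ 0.207895.
Under the Kimura two-parameter model, d = −½ ln(1 − 2P − Q) − ¼ ln(1 − 2Q).
1 − 2P − Q = 0.202631, giving −½ ln(0.202631) = 0.798184.
1 − 2Q = 0.58421, giving −¼ ln(0.58421) = 0.134374.
d = 0.798184 + 0.134374 = 0.932558.
Under a molecular clock d = 2μt, so t = d/(2μ) = 0.932558 / (2 × 0.0133) = 35.06 Myr.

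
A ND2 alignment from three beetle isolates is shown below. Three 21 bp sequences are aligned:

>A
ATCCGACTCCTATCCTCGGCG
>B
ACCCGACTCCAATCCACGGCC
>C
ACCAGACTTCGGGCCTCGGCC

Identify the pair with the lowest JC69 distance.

A–B: 4/21 differ, p = 0.190, d = 0.220.
A–C: 7/21 differ, p = 0.333, d = 0.441.
B–C: 6/21 differ, p = 0.286, d = 0.360.
The smallest distance is between A and B.

A and B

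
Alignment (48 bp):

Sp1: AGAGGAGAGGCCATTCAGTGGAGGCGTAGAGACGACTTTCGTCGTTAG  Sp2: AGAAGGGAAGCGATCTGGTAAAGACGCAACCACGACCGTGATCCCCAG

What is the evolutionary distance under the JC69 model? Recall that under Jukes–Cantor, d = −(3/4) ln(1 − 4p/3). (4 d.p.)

0.6566

The sequences differ at 21 of 48 sites, so p = 21/48 = 0.4375.
d = −(3/4) ln(1 − 4p/3) = −0.75 ln(1 − 0.583333) = −0.75 ln(0.416667)
  = −0.75 × (-0.875468) = 0.656601 substitutions/site.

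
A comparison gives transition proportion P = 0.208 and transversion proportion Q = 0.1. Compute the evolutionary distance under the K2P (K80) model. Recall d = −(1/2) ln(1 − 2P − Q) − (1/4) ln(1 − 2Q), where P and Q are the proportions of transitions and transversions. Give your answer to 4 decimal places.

Under the Kimura two-parameter model, d = −½ ln(1 − 2P − Q) − ¼ ln(1 − 2Q).
1 − 2P − Q = 0.484, giving −½ ln(0.484) = 0.362835.
1 − 2Q = 0.8, giving −¼ ln(0.8) = 0.055786.
d = 0.362835 + 0.055786 = 0.418621.

0.4186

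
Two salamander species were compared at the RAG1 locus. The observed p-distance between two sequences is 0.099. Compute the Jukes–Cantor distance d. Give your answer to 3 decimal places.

0.106

d = −(3/4) ln(1 − 4p/3) = −0.75 ln(1 − 0.132) = −0.75 ln(0.868)
  = −0.75 × (-0.141564) = 0.106173 substitutions/site.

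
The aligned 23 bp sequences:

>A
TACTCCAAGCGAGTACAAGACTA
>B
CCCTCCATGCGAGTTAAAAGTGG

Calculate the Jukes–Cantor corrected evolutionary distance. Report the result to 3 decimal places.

0.650

The sequences differ at 10 of 23 sites (1, 2, 8, 15, 16, 19, 20, 21, 22, 23), so p = 10/23 ≈ 0.434783.
d = −(3/4) ln(1 − 4p/3) = −0.75 ln(1 − 0.579711) = −0.75 ln(0.420289)
  = −0.75 × (-0.866813) = 0.650110 substitutions/site.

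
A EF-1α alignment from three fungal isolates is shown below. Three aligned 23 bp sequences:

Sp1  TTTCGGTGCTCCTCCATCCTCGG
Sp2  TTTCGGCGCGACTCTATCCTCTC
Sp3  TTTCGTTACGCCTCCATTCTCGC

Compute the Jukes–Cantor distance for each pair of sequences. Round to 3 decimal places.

d(Sp1,Sp2) = 0.321, d(Sp1,Sp3) = 0.257, d(Sp2,Sp3) = 0.390

Sp1–Sp2: 6/23 sites differ → p ≈ 0.26087, d = −0.75 ln(1 − 0.347827) = 0.320584 ≈ 0.321.
Sp1–Sp3: 5/23 sites differ → p ≈ 0.217391, d = −0.75 ln(1 − 0.289855) = 0.256715 ≈ 0.257.
Sp2–Sp3: 7/23 sites differ → p ≈ 0.304348, d = −0.75 ln(1 − 0.405797) = 0.390401 ≈ 0.390.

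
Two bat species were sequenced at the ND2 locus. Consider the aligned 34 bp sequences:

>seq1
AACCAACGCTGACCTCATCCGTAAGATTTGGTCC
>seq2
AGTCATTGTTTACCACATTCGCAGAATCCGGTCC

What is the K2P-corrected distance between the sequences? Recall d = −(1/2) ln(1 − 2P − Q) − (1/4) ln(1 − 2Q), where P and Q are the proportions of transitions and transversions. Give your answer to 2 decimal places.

Of 34 sites, 10 differences are transitions and 3 are transversions, so P = 10/34 ≈ 0.294118 and Q = 3/34 ≈ 0.088235.
Under the Kimura two-parameter model, d = −½ ln(1 − 2P − Q) − ¼ ln(1 − 2Q).
1 − 2P − Q = 0.323529, giving −½ ln(0.323529) = 0.564233.
1 − 2Q = 0.82353, giving −¼ ln(0.82353) = 0.048539.
d = 0.564233 + 0.048539 = 0.612772.

0.61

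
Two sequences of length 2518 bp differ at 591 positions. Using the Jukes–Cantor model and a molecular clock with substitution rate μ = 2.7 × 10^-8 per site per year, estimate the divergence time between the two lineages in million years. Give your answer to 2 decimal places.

5.21

p = 591/2518 ≈ 0.23471.
d = −(3/4) ln(1 − 4p/3) = −0.75 ln(1 − 0.312947) = −0.75 ln(0.687053)
  = −0.75 × (-0.375344) = 0.281508 substitutions/site.
Under a molecular clock d = 2μt, so t = d/(2μ) = 0.281508 / (2 × 2.7 × 10^-8) = 5.21 million years.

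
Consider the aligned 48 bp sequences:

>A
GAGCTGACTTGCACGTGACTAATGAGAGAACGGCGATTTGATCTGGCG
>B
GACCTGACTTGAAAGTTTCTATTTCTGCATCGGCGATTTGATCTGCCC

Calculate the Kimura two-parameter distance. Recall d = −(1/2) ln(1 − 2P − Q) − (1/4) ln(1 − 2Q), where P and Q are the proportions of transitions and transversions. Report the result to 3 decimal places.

Of 48 sites, 1 differences are transitions and 13 are transversions, so P = 1/48 ≈ 0.020833 and Q = 13/48 ≈ 0.270833.
Under the Kimura two-parameter model, d = −½ ln(1 − 2P − Q) − ¼ ln(1 − 2Q).
1 − 2P − Q = 0.687501, giving −½ ln(0.687501) = 0.187346.
1 − 2Q = 0.458334, giving −¼ ln(0.458334) = 0.195039.
d = 0.187346 + 0.195039 = 0.382385.

0.382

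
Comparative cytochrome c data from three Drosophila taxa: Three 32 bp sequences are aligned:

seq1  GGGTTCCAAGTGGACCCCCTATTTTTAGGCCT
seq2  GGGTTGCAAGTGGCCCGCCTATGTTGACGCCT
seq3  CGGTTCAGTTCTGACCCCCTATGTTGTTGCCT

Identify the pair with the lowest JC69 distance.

seq1 and seq2

seq1–seq2: 6/32 differ, p = 0.188, d = 0.216.
seq1–seq3: 11/32 differ, p = 0.344, d = 0.460.
seq2–seq3: 12/32 differ, p = 0.375, d = 0.520.
The smallest distance is between seq1 and seq2.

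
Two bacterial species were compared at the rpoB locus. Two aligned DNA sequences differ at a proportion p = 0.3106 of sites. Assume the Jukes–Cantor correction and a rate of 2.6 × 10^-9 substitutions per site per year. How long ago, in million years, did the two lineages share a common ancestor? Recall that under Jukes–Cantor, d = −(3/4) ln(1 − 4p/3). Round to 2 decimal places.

d = −(3/4) ln(1 − 4p/3) = −0.75 ln(1 − 0.414133) = −0.75 ln(0.585867)
  = −0.75 × (-0.534662) = 0.400997 substitutions/site.
Under a molecular clock d = 2μt, so t = d/(2μ) = 0.400997 / (2 × 2.6 × 10^-9) = 77.11 million years.

77.11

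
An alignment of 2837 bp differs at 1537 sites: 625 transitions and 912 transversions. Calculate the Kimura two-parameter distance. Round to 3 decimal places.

P = 625/2837 ≈ 0.220303 and Q = 912/2837 ≈ 0.321466.
Under the Kimura two-parameter model, d = −½ ln(1 − 2P − Q) − ¼ ln(1 − 2Q).
1 − 2P − Q = 0.237928, giving −½ ln(0.237928) = 0.717894.
1 − 2Q = 0.357068, giving −¼ ln(0.357068) = 0.257457.
d = 0.717894 + 0.257457 = 0.975351.

0.975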